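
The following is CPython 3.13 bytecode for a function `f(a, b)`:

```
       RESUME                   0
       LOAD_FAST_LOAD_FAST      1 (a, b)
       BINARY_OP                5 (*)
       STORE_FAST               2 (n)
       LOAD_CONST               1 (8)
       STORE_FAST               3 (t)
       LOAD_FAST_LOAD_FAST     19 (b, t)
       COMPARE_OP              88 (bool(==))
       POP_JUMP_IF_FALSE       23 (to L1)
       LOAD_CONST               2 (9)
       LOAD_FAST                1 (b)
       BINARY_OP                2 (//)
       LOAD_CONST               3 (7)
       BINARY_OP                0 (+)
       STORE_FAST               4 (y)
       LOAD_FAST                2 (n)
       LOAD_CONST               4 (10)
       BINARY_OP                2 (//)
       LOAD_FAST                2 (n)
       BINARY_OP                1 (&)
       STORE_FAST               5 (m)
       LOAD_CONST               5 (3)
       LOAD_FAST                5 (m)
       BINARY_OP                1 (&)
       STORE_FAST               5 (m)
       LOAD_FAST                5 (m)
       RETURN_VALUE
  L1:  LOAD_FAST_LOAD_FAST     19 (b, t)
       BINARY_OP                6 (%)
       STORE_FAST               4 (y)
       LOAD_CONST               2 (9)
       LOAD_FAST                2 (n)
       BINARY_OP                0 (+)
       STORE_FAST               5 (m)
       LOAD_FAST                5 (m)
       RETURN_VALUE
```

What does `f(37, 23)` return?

860

LOAD_FAST_LOAD_FAST a,b → push 37,23. Stack: [37, 23]
BINARY_OP * → 37 * 23 = 851. Stack: [851]
STORE_FAST n → n=851. Stack: []
LOAD_CONST → push 8. Stack: [8]
STORE_FAST t → t=8. Stack: []
LOAD_FAST_LOAD_FAST b,t → push 23,8. Stack: [23, 8]
COMPARE_OP bool(==) → 23 vs 8 = False. Stack: [False]
POP_JUMP_IF_FALSE → pop False; jump. Stack: []
LOAD_FAST_LOAD_FAST b,t → push 23,8. Stack: [23, 8]
BINARY_OP % → 23 % 8 = 7. Stack: [7]
STORE_FAST y → y=7. Stack: []
LOAD_CONST → push 9. Stack: [9]
LOAD_FAST n → push 851. Stack: [9, 851]
BINARY_OP + → 9 + 851 = 860. Stack: [860]
STORE_FAST m → m=860. Stack: []
LOAD_FAST m → push 860. Stack: [860]
RETURN_VALUE → return 860.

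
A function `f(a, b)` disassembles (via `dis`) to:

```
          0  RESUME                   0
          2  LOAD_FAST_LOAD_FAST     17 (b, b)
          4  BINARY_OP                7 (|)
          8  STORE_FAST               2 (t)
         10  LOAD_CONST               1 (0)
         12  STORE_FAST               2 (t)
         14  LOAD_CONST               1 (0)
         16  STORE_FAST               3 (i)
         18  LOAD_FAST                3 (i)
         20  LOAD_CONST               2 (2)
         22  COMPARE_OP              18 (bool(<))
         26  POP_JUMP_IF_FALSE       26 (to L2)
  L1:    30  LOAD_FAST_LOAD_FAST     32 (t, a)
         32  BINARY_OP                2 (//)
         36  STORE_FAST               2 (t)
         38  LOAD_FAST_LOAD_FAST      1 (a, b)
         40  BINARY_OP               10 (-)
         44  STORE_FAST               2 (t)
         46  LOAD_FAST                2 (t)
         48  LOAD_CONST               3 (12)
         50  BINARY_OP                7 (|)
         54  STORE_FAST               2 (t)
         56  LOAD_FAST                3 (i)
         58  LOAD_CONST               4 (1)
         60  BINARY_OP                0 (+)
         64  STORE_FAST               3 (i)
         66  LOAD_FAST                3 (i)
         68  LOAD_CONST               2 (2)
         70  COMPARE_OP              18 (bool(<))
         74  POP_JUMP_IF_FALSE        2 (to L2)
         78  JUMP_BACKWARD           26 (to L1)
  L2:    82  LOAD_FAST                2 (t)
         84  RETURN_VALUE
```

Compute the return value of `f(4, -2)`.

LOAD_FAST_LOAD_FAST b,b → push -2,-2. Stack: [-2, -2]
BINARY_OP | → -2 | -2 = -2. Stack: [-2]
STORE_FAST t → t=-2. Stack: []
LOAD_CONST → push 0. Stack: [0]
STORE_FAST t → t=0. Stack: []
LOAD_CONST → push 0. Stack: [0]
STORE_FAST i → i=0. Stack: []
LOAD_FAST i → push 0. Stack: [0]
LOAD_CONST → push 2. Stack: [0, 2]
COMPARE_OP bool(<) → 0 vs 2 = True. Stack: [True]
POP_JUMP_IF_FALSE → pop True; no jump. Stack: []
LOAD_FAST_LOAD_FAST t,a → push 0,4. Stack: [0, 4]
BINARY_OP // → 0 // 4 = 0. Stack: [0]
STORE_FAST t → t=0. Stack: []
LOAD_FAST_LOAD_FAST a,b → push 4,-2. Stack: [4, -2]
BINARY_OP - → 4 - -2 = 6. Stack: [6]
STORE_FAST t → t=6. Stack: []
LOAD_FAST t → push 6. Stack: [6]
LOAD_CONST → push 12. Stack: [6, 12]
BINARY_OP | → 6 | 12 = 14. Stack: [14]
STORE_FAST t → t=14. Stack: []
LOAD_FAST i → push 0. Stack: [0]
LOAD_CONST → push 1. Stack: [0, 1]
BINARY_OP + → 0 + 1 = 1. Stack: [1]
STORE_FAST i → i=1. Stack: []
LOAD_FAST i → push 1. Stack: [1]
LOAD_CONST → push 2. Stack: [1, 2]
COMPARE_OP bool(<) → 1 vs 2 = True. Stack: [True]
POP_JUMP_IF_FALSE → pop True; no jump. Stack: []
LOAD_FAST_LOAD_FAST t,a → push 14,4. Stack: [14, 4]
BINARY_OP // → 14 // 4 = 3. Stack: [3]
STORE_FAST t → t=3. Stack: []
LOAD_FAST_LOAD_FAST a,b → push 4,-2. Stack: [4, -2]
BINARY_OP - → 4 - -2 = 6. Stack: [6]
STORE_FAST t → t=6. Stack: []
LOAD_FAST t → push 6. Stack: [6]
LOAD_CONST → push 12. Stack: [6, 12]
BINARY_OP | → 6 | 12 = 14. Stack: [14]
STORE_FAST t → t=14. Stack: []
LOAD_FAST i → push 1. Stack: [1]
LOAD_CONST → push 1. Stack: [1, 1]
BINARY_OP + → 1 + 1 = 2. Stack: [2]
STORE_FAST i → i=2. Stack: []
LOAD_FAST i → push 2. Stack: [2]
LOAD_CONST → push 2. Stack: [2, 2]
COMPARE_OP bool(<) → 2 vs 2 = False. Stack: [False]
POP_JUMP_IF_FALSE → pop False; jump. Stack: []
LOAD_FAST t → push 14. Stack: [14]
RETURN_VALUE → return 14.

14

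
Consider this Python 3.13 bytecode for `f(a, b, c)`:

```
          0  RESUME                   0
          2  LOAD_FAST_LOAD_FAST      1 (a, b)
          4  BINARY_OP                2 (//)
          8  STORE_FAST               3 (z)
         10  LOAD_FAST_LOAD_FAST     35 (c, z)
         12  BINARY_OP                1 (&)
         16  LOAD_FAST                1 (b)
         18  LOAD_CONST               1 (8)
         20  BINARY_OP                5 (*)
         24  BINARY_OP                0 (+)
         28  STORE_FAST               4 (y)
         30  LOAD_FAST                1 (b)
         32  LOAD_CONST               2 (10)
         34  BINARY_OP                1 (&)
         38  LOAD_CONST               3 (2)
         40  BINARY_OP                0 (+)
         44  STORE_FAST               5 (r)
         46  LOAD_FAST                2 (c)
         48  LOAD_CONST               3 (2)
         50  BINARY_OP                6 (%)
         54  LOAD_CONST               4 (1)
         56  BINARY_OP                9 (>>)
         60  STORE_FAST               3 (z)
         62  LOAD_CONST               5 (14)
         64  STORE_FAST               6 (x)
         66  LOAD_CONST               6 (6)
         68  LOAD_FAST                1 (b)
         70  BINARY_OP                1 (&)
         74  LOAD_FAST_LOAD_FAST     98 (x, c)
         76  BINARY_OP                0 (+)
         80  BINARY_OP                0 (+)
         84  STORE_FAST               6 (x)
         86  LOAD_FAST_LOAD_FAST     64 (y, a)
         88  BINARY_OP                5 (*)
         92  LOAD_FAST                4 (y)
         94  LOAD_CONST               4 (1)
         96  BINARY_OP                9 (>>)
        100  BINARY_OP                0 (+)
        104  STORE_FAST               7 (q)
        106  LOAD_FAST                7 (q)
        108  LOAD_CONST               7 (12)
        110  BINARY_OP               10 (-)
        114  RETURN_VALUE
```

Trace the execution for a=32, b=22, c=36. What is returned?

5708

LOAD_FAST_LOAD_FAST a,b → push 32,22. Stack: [32, 22]
BINARY_OP // → 32 // 22 = 1. Stack: [1]
STORE_FAST z → z=1. Stack: []
LOAD_FAST_LOAD_FAST c,z → push 36,1. Stack: [36, 1]
BINARY_OP & → 36 & 1 = 0. Stack: [0]
LOAD_FAST b → push 22. Stack: [0, 22]
LOAD_CONST → push 8. Stack: [0, 22, 8]
BINARY_OP * → 22 * 8 = 176. Stack: [0, 176]
BINARY_OP + → 0 + 176 = 176. Stack: [176]
STORE_FAST y → y=176. Stack: []
LOAD_FAST b → push 22. Stack: [22]
LOAD_CONST → push 10. Stack: [22, 10]
BINARY_OP & → 22 & 10 = 2. Stack: [2]
LOAD_CONST → push 2. Stack: [2, 2]
BINARY_OP + → 2 + 2 = 4. Stack: [4]
STORE_FAST r → r=4. Stack: []
LOAD_FAST c → push 36. Stack: [36]
LOAD_CONST → push 2. Stack: [36, 2]
BINARY_OP % → 36 % 2 = 0. Stack: [0]
LOAD_CONST → push 1. Stack: [0, 1]
BINARY_OP >> → 0 >> 1 = 0. Stack: [0]
STORE_FAST z → z=0. Stack: []
LOAD_CONST → push 14. Stack: [14]
STORE_FAST x → x=14. Stack: []
LOAD_CONST → push 6. Stack: [6]
LOAD_FAST b → push 22. Stack: [6, 22]
BINARY_OP & → 6 & 22 = 6. Stack: [6]
LOAD_FAST_LOAD_FAST x,c → push 14,36. Stack: [6, 14, 36]
BINARY_OP + → 14 + 36 = 50. Stack: [6, 50]
BINARY_OP + → 6 + 50 = 56. Stack: [56]
STORE_FAST x → x=56. Stack: []
LOAD_FAST_LOAD_FAST y,a → push 176,32. Stack: [176, 32]
BINARY_OP * → 176 * 32 = 5632. Stack: [5632]
LOAD_FAST y → push 176. Stack: [5632, 176]
LOAD_CONST → push 1. Stack: [5632, 176, 1]
BINARY_OP >> → 176 >> 1 = 88. Stack: [5632, 88]
BINARY_OP + → 5632 + 88 = 5720. Stack: [5720]
STORE_FAST q → q=5720. Stack: []
LOAD_FAST q → push 5720. Stack: [5720]
LOAD_CONST → push 12. Stack: [5720, 12]
BINARY_OP - → 5720 - 12 = 5708. Stack: [5708]
RETURN_VALUE → return 5708.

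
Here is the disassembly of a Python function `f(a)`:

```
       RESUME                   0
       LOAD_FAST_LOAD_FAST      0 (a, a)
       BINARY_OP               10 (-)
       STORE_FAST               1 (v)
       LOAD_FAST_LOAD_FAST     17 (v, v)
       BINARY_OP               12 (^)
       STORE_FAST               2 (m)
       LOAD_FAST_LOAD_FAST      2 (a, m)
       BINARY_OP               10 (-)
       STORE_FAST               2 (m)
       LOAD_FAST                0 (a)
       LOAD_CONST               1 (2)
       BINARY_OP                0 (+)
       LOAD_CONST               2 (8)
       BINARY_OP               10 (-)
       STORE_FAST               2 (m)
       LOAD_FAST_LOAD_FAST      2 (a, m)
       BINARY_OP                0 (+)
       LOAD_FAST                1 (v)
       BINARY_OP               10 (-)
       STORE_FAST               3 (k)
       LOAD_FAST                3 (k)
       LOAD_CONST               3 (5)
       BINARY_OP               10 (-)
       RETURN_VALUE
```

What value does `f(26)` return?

LOAD_FAST_LOAD_FAST a,a → push 26,26. Stack: [26, 26]
BINARY_OP - → 26 - 26 = 0. Stack: [0]
STORE_FAST v → v=0. Stack: []
LOAD_FAST_LOAD_FAST v,v → push 0,0. Stack: [0, 0]
BINARY_OP ^ → 0 ^ 0 = 0. Stack: [0]
STORE_FAST m → m=0. Stack: []
LOAD_FAST_LOAD_FAST a,m → push 26,0. Stack: [26, 0]
BINARY_OP - → 26 - 0 = 26. Stack: [26]
STORE_FAST m → m=26. Stack: []
LOAD_FAST a → push 26. Stack: [26]
LOAD_CONST → push 2. Stack: [26, 2]
BINARY_OP + → 26 + 2 = 28. Stack: [28]
LOAD_CONST → push 8. Stack: [28, 8]
BINARY_OP - → 28 - 8 = 20. Stack: [20]
STORE_FAST m → m=20. Stack: []
LOAD_FAST_LOAD_FAST a,m → push 26,20. Stack: [26, 20]
BINARY_OP + → 26 + 20 = 46. Stack: [46]
LOAD_FAST v → push 0. Stack: [46, 0]
BINARY_OP - → 46 - 0 = 46. Stack: [46]
STORE_FAST k → k=46. Stack: []
LOAD_FAST k → push 46. Stack: [46]
LOAD_CONST → push 5. Stack: [46, 5]
BINARY_OP - → 46 - 5 = 41. Stack: [41]
RETURN_VALUE → return 41.

41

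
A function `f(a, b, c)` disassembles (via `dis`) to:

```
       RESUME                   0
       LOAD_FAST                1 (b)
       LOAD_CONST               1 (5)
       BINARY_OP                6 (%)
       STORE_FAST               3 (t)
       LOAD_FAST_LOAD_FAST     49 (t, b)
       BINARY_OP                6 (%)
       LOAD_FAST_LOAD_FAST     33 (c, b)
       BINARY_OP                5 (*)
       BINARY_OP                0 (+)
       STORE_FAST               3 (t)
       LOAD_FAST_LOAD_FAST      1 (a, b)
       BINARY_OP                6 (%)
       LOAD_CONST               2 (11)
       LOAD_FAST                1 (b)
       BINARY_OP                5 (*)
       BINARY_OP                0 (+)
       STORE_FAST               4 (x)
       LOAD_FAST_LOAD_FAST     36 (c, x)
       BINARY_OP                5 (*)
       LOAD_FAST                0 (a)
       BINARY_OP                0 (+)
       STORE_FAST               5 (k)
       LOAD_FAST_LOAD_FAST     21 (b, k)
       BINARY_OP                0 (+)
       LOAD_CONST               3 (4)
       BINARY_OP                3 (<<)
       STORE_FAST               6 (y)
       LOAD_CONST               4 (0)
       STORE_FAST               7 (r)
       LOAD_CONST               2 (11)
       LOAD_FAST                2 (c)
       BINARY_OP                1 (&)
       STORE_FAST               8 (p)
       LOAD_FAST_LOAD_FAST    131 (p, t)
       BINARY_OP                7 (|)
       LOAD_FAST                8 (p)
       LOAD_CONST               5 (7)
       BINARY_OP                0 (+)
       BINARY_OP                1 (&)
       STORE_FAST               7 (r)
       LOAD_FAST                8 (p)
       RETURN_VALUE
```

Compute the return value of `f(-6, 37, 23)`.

3

LOAD_FAST b → push 37. Stack: [37]
LOAD_CONST → push 5. Stack: [37, 5]
BINARY_OP % → 37 % 5 = 2. Stack: [2]
STORE_FAST t → t=2. Stack: []
LOAD_FAST_LOAD_FAST t,b → push 2,37. Stack: [2, 37]
BINARY_OP % → 2 % 37 = 2. Stack: [2]
LOAD_FAST_LOAD_FAST c,b → push 23,37. Stack: [2, 23, 37]
BINARY_OP * → 23 * 37 = 851. Stack: [2, 851]
BINARY_OP + → 2 + 851 = 853. Stack: [853]
STORE_FAST t → t=853. Stack: []
LOAD_FAST_LOAD_FAST a,b → push -6,37. Stack: [-6, 37]
BINARY_OP % → -6 % 37 = 31. Stack: [31]
LOAD_CONST → push 11. Stack: [31, 11]
LOAD_FAST b → push 37. Stack: [31, 11, 37]
BINARY_OP * → 11 * 37 = 407. Stack: [31, 407]
BINARY_OP + → 31 + 407 = 438. Stack: [438]
STORE_FAST x → x=438. Stack: []
LOAD_FAST_LOAD_FAST c,x → push 23,438. Stack: [23, 438]
BINARY_OP * → 23 * 438 = 10074. Stack: [10074]
LOAD_FAST a → push -6. Stack: [10074, -6]
BINARY_OP + → 10074 + -6 = 10068. Stack: [10068]
STORE_FAST k → k=10068. Stack: []
LOAD_FAST_LOAD_FAST b,k → push 37,10068. Stack: [37, 10068]
BINARY_OP + → 37 + 10068 = 10105. Stack: [10105]
LOAD_CONST → push 4. Stack: [10105, 4]
BINARY_OP << → 10105 << 4 = 161680. Stack: [161680]
STORE_FAST y → y=161680. Stack: []
LOAD_CONST → push 0. Stack: [0]
STORE_FAST r → r=0. Stack: []
LOAD_CONST → push 11. Stack: [11]
LOAD_FAST c → push 23. Stack: [11, 23]
BINARY_OP & → 11 & 23 = 3. Stack: [3]
STORE_FAST p → p=3. Stack: []
LOAD_FAST_LOAD_FAST p,t → push 3,853. Stack: [3, 853]
BINARY_OP | → 3 | 853 = 855. Stack: [855]
LOAD_FAST p → push 3. Stack: [855, 3]
LOAD_CONST → push 7. Stack: [855, 3, 7]
BINARY_OP + → 3 + 7 = 10. Stack: [855, 10]
BINARY_OP & → 855 & 10 = 2. Stack: [2]
STORE_FAST r → r=2. Stack: []
LOAD_FAST p → push 3. Stack: [3]
RETURN_VALUE → return 3.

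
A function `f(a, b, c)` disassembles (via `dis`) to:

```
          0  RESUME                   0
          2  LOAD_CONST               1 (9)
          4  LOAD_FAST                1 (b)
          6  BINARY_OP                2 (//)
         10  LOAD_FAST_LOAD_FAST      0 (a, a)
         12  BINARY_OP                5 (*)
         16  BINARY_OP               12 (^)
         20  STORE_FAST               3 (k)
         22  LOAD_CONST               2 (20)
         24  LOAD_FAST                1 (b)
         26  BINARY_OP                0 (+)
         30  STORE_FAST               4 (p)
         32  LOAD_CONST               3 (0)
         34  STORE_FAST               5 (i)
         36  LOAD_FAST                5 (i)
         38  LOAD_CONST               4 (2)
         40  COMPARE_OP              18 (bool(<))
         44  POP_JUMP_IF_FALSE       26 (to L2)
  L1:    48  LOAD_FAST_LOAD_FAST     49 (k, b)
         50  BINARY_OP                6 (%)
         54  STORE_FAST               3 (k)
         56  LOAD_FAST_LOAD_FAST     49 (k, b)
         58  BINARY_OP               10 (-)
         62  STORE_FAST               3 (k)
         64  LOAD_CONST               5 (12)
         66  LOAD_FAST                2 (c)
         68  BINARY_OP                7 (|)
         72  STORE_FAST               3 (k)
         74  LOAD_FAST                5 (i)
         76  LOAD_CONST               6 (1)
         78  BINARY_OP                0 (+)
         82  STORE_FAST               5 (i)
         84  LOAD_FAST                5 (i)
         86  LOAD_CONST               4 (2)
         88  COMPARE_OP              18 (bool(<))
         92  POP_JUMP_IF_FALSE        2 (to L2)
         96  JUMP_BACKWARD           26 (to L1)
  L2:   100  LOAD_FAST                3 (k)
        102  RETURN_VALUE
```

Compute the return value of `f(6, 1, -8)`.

-4

LOAD_CONST → push 9. Stack: [9]
LOAD_FAST b → push 1. Stack: [9, 1]
BINARY_OP // → 9 // 1 = 9. Stack: [9]
LOAD_FAST_LOAD_FAST a,a → push 6,6. Stack: [9, 6, 6]
BINARY_OP * → 6 * 6 = 36. Stack: [9, 36]
BINARY_OP ^ → 9 ^ 36 = 45. Stack: [45]
STORE_FAST k → k=45. Stack: []
LOAD_CONST → push 20. Stack: [20]
LOAD_FAST b → push 1. Stack: [20, 1]
BINARY_OP + → 20 + 1 = 21. Stack: [21]
STORE_FAST p → p=21. Stack: []
LOAD_CONST → push 0. Stack: [0]
STORE_FAST i → i=0. Stack: []
LOAD_FAST i → push 0. Stack: [0]
LOAD_CONST → push 2. Stack: [0, 2]
COMPARE_OP bool(<) → 0 vs 2 = True. Stack: [True]
POP_JUMP_IF_FALSE → pop True; no jump. Stack: []
LOAD_FAST_LOAD_FAST k,b → push 45,1. Stack: [45, 1]
BINARY_OP % → 45 % 1 = 0. Stack: [0]
STORE_FAST k → k=0. Stack: []
LOAD_FAST_LOAD_FAST k,b → push 0,1. Stack: [0, 1]
BINARY_OP - → 0 - 1 = -1. Stack: [-1]
STORE_FAST k → k=-1. Stack: []
LOAD_CONST → push 12. Stack: [12]
LOAD_FAST c → push -8. Stack: [12, -8]
BINARY_OP | → 12 | -8 = -4. Stack: [-4]
STORE_FAST k → k=-4. Stack: []
LOAD_FAST i → push 0. Stack: [0]
LOAD_CONST → push 1. Stack: [0, 1]
BINARY_OP + → 0 + 1 = 1. Stack: [1]
STORE_FAST i → i=1. Stack: []
LOAD_FAST i → push 1. Stack: [1]
LOAD_CONST → push 2. Stack: [1, 2]
COMPARE_OP bool(<) → 1 vs 2 = True. Stack: [True]
POP_JUMP_IF_FALSE → pop True; no jump. Stack: []
LOAD_FAST_LOAD_FAST k,b → push -4,1. Stack: [-4, 1]
BINARY_OP % → -4 % 1 = 0. Stack: [0]
STORE_FAST k → k=0. Stack: []
LOAD_FAST_LOAD_FAST k,b → push 0,1. Stack: [0, 1]
BINARY_OP - → 0 - 1 = -1. Stack: [-1]
STORE_FAST k → k=-1. Stack: []
LOAD_CONST → push 12. Stack: [12]
LOAD_FAST c → push -8. Stack: [12, -8]
BINARY_OP | → 12 | -8 = -4. Stack: [-4]
STORE_FAST k → k=-4. Stack: []
LOAD_FAST i → push 1. Stack: [1]
LOAD_CONST → push 1. Stack: [1, 1]
BINARY_OP + → 1 + 1 = 2. Stack: [2]
STORE_FAST i → i=2. Stack: []
LOAD_FAST i → push 2. Stack: [2]
LOAD_CONST → push 2. Stack: [2, 2]
COMPARE_OP bool(<) → 2 vs 2 = False. Stack: [False]
POP_JUMP_IF_FALSE → pop False; jump. Stack: []
LOAD_FAST k → push -4. Stack: [-4]
RETURN_VALUE → return -4.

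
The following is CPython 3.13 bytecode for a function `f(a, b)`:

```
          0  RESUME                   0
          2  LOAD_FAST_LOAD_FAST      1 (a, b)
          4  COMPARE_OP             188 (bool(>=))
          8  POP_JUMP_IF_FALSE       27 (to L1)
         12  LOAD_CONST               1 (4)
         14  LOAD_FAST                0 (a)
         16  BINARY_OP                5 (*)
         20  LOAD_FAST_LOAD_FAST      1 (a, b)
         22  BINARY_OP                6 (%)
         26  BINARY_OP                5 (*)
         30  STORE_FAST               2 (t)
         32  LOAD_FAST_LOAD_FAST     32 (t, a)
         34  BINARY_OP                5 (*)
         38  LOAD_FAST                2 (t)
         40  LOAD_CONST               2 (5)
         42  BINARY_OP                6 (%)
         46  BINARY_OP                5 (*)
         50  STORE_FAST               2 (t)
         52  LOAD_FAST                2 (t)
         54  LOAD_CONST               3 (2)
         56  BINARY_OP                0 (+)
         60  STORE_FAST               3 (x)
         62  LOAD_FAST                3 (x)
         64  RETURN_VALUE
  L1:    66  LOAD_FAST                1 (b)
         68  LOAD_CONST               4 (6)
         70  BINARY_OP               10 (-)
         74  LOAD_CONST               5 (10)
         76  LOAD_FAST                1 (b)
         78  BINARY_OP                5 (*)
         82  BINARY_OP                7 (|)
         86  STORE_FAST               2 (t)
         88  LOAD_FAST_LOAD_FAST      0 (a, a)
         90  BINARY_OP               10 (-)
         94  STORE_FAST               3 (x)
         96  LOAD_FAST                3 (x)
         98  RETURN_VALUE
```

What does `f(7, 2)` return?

LOAD_FAST_LOAD_FAST a,b → push 7,2. Stack: [7, 2]
COMPARE_OP bool(>=) → 7 vs 2 = True. Stack: [True]
POP_JUMP_IF_FALSE → pop True; no jump. Stack: []
LOAD_CONST → push 4. Stack: [4]
LOAD_FAST a → push 7. Stack: [4, 7]
BINARY_OP * → 4 * 7 = 28. Stack: [28]
LOAD_FAST_LOAD_FAST a,b → push 7,2. Stack: [28, 7, 2]
BINARY_OP % → 7 % 2 = 1. Stack: [28, 1]
BINARY_OP * → 28 * 1 = 28. Stack: [28]
STORE_FAST t → t=28. Stack: []
LOAD_FAST_LOAD_FAST t,a → push 28,7. Stack: [28, 7]
BINARY_OP * → 28 * 7 = 196. Stack: [196]
LOAD_FAST t → push 28. Stack: [196, 28]
LOAD_CONST → push 5. Stack: [196, 28, 5]
BINARY_OP % → 28 % 5 = 3. Stack: [196, 3]
BINARY_OP * → 196 * 3 = 588. Stack: [588]
STORE_FAST t → t=588. Stack: []
LOAD_FAST t → push 588. Stack: [588]
LOAD_CONST → push 2. Stack: [588, 2]
BINARY_OP + → 588 + 2 = 590. Stack: [590]
STORE_FAST x → x=590. Stack: []
LOAD_FAST x → push 590. Stack: [590]
RETURN_VALUE → return 590.

590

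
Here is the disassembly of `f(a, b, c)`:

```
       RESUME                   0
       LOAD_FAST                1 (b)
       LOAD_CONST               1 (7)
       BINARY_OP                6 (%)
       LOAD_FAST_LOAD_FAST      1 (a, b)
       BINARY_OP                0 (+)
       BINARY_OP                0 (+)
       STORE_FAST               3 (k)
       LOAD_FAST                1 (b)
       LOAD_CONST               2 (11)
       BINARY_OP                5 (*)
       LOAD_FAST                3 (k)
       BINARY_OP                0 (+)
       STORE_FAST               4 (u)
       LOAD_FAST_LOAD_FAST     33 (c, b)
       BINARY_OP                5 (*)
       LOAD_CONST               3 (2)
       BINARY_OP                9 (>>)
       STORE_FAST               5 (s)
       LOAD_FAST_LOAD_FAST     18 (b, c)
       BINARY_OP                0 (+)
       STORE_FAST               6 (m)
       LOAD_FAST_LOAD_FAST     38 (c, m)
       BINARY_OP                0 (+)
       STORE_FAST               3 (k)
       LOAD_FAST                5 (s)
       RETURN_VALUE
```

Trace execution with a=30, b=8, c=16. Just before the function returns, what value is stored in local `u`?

LOAD_FAST b → push 8. Stack: [8]
LOAD_CONST → push 7. Stack: [8, 7]
BINARY_OP % → 8 % 7 = 1. Stack: [1]
LOAD_FAST_LOAD_FAST a,b → push 30,8. Stack: [1, 30, 8]
BINARY_OP + → 30 + 8 = 38. Stack: [1, 38]
BINARY_OP + → 1 + 38 = 39. Stack: [39]
STORE_FAST k → k=39. Stack: []
LOAD_FAST b → push 8. Stack: [8]
LOAD_CONST → push 11. Stack: [8, 11]
BINARY_OP * → 8 * 11 = 88. Stack: [88]
LOAD_FAST k → push 39. Stack: [88, 39]
BINARY_OP + → 88 + 39 = 127. Stack: [127]
STORE_FAST u → u=127. Stack: []
LOAD_FAST_LOAD_FAST c,b → push 16,8. Stack: [16, 8]
BINARY_OP * → 16 * 8 = 128. Stack: [128]
LOAD_CONST → push 2. Stack: [128, 2]
BINARY_OP >> → 128 >> 2 = 32. Stack: [32]
STORE_FAST s → s=32. Stack: []
LOAD_FAST_LOAD_FAST b,c → push 8,16. Stack: [8, 16]
BINARY_OP + → 8 + 16 = 24. Stack: [24]
STORE_FAST m → m=24. Stack: []
LOAD_FAST_LOAD_FAST c,m → push 16,24. Stack: [16, 24]
BINARY_OP + → 16 + 24 = 40. Stack: [40]
STORE_FAST k → k=40. Stack: []
LOAD_FAST s → push 32. Stack: [32]
RETURN_VALUE → return 32.

127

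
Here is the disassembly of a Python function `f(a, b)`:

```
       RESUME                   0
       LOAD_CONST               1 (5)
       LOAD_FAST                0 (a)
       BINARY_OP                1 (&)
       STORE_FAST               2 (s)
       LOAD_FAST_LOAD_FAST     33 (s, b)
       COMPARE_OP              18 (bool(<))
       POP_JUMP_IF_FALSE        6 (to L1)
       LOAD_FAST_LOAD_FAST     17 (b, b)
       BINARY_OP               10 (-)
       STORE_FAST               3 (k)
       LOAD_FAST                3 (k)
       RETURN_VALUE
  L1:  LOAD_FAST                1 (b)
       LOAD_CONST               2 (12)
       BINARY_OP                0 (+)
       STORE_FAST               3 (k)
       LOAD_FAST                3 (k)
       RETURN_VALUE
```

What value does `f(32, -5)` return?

LOAD_CONST → push 5. Stack: [5]
LOAD_FAST a → push 32. Stack: [5, 32]
BINARY_OP & → 5 & 32 = 0. Stack: [0]
STORE_FAST s → s=0. Stack: []
LOAD_FAST_LOAD_FAST s,b → push 0,-5. Stack: [0, -5]
COMPARE_OP bool(<) → 0 vs -5 = False. Stack: [False]
POP_JUMP_IF_FALSE → pop False; jump. Stack: []
LOAD_FAST b → push -5. Stack: [-5]
LOAD_CONST → push 12. Stack: [-5, 12]
BINARY_OP + → -5 + 12 = 7. Stack: [7]
STORE_FAST k → k=7. Stack: []
LOAD_FAST k → push 7. Stack: [7]
RETURN_VALUE → return 7.

7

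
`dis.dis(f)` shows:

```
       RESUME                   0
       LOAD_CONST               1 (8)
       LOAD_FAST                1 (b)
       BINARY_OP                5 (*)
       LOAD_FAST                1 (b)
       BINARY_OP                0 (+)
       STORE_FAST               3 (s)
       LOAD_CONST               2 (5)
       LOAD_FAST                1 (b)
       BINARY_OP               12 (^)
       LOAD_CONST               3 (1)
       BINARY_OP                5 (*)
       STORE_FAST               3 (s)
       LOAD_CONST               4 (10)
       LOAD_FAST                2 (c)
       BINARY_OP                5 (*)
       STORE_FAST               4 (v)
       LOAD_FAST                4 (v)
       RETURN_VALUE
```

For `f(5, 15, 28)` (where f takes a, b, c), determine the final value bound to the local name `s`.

LOAD_CONST → push 8. Stack: [8]
LOAD_FAST b → push 15. Stack: [8, 15]
BINARY_OP * → 8 * 15 = 120. Stack: [120]
LOAD_FAST b → push 15. Stack: [120, 15]
BINARY_OP + → 120 + 15 = 135. Stack: [135]
STORE_FAST s → s=135. Stack: []
LOAD_CONST → push 5. Stack: [5]
LOAD_FAST b → push 15. Stack: [5, 15]
BINARY_OP ^ → 5 ^ 15 = 10. Stack: [10]
LOAD_CONST → push 1. Stack: [10, 1]
BINARY_OP * → 10 * 1 = 10. Stack: [10]
STORE_FAST s → s=10. Stack: []
LOAD_CONST → push 10. Stack: [10]
LOAD_FAST c → push 28. Stack: [10, 28]
BINARY_OP * → 10 * 28 = 280. Stack: [280]
STORE_FAST v → v=280. Stack: []
LOAD_FAST v → push 280. Stack: [280]
RETURN_VALUE → return 280.

10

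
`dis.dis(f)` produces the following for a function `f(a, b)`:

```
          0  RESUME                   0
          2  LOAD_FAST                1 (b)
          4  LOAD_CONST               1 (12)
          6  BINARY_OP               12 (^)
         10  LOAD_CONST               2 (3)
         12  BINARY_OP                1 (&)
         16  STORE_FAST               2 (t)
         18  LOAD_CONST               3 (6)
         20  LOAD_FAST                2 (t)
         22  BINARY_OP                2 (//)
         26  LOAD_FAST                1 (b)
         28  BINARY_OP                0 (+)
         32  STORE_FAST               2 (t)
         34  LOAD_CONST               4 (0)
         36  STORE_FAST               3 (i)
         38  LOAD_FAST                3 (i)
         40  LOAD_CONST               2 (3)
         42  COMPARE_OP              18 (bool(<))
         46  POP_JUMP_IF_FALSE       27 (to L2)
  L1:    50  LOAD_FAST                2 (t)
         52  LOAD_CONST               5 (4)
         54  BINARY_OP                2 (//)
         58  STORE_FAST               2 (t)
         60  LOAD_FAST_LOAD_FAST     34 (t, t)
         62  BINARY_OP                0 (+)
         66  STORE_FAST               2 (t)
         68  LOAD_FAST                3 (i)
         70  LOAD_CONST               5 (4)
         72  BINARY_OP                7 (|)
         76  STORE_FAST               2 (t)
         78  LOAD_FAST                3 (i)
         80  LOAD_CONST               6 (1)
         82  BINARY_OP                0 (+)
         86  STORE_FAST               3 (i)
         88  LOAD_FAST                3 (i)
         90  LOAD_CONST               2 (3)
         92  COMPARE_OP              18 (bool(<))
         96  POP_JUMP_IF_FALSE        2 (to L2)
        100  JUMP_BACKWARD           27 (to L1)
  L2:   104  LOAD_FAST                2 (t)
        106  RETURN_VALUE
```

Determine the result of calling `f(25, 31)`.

6

LOAD_FAST b → push 31
LOAD_CONST → push 12
BINARY_OP ^ → 31 ^ 12 = 19
LOAD_CONST → push 3
BINARY_OP & → 19 & 3 = 3
STORE_FAST t → t=3
LOAD_CONST → push 6
LOAD_FAST t → push 3
BINARY_OP // → 6 // 3 = 2
LOAD_FAST b → push 31
BINARY_OP + → 2 + 31 = 33
STORE_FAST t → t=33
LOAD_CONST → push 0
STORE_FAST i → i=0
LOAD_FAST i → push 0
LOAD_CONST → push 3
COMPARE_OP bool(<) → 0 vs 3 = True
POP_JUMP_IF_FALSE → pop True; no jump
LOAD_FAST t → push 33
LOAD_CONST → push 4
BINARY_OP // → 33 // 4 = 8
STORE_FAST t → t=8
LOAD_FAST_LOAD_FAST t,t → push 8,8
BINARY_OP + → 8 + 8 = 16
STORE_FAST t → t=16
LOAD_FAST i → push 0
LOAD_CONST → push 4
BINARY_OP | → 0 | 4 = 4
STORE_FAST t → t=4
LOAD_FAST i → push 0
LOAD_CONST → push 1
BINARY_OP + → 0 + 1 = 1
STORE_FAST i → i=1
LOAD_FAST i → push 1
LOAD_CONST → push 3
COMPARE_OP bool(<) → 1 vs 3 = True
POP_JUMP_IF_FALSE → pop True; no jump
LOAD_FAST t → push 4
LOAD_CONST → push 4
BINARY_OP // → 4 // 4 = 1
STORE_FAST t → t=1
LOAD_FAST_LOAD_FAST t,t → push 1,1
BINARY_OP + → 1 + 1 = 2
STORE_FAST t → t=2
LOAD_FAST i → push 1
LOAD_CONST → push 4
BINARY_OP | → 1 | 4 = 5
STORE_FAST t → t=5
LOAD_FAST i → push 1
LOAD_CONST → push 1
BINARY_OP + → 1 + 1 = 2
STORE_FAST i → i=2
LOAD_FAST i → push 2
LOAD_CONST → push 3
COMPARE_OP bool(<) → 2 vs 3 = True
POP_JUMP_IF_FALSE → pop True; no jump
LOAD_FAST t → push 5
LOAD_CONST → push 4
BINARY_OP // → 5 // 4 = 1
STORE_FAST t → t=1
LOAD_FAST_LOAD_FAST t,t → push 1,1
BINARY_OP + → 1 + 1 = 2
STORE_FAST t → t=2
LOAD_FAST i → push 2
LOAD_CONST → push 4
BINARY_OP | → 2 | 4 = 6
STORE_FAST t → t=6
LOAD_FAST i → push 2
LOAD_CONST → push 1
BINARY_OP + → 2 + 1 = 3
STORE_FAST i → i=3
LOAD_FAST i → push 3
LOAD_CONST → push 3
COMPARE_OP bool(<) → 3 vs 3 = False
POP_JUMP_IF_FALSE → pop False; jump
LOAD_FAST t → push 6
RETURN_VALUE → return 6.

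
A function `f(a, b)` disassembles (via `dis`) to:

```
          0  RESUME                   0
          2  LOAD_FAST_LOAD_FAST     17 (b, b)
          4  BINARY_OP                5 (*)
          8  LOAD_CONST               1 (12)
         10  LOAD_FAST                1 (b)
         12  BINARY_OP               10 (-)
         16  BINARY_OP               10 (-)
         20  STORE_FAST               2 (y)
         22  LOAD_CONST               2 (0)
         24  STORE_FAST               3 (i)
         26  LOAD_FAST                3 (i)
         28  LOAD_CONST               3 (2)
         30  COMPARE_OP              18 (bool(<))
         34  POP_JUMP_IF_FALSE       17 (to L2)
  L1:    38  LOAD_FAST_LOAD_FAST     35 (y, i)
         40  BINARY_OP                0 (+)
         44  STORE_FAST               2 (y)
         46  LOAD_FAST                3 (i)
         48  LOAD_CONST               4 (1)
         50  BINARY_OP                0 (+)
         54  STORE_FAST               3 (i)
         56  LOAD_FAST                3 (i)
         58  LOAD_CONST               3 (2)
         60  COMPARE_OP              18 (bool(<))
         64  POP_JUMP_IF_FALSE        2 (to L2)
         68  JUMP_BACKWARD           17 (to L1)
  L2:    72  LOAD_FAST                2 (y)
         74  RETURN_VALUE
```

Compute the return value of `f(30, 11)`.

LOAD_FAST_LOAD_FAST b,b → push 11,11. Stack: [11, 11]
BINARY_OP * → 11 * 11 = 121. Stack: [121]
LOAD_CONST → push 12. Stack: [121, 12]
LOAD_FAST b → push 11. Stack: [121, 12, 11]
BINARY_OP - → 12 - 11 = 1. Stack: [121, 1]
BINARY_OP - → 121 - 1 = 120. Stack: [120]
STORE_FAST y → y=120. Stack: []
LOAD_CONST → push 0. Stack: [0]
STORE_FAST i → i=0. Stack: []
LOAD_FAST i → push 0. Stack: [0]
LOAD_CONST → push 2. Stack: [0, 2]
COMPARE_OP bool(<) → 0 vs 2 = True. Stack: [True]
POP_JUMP_IF_FALSE → pop True; no jump. Stack: []
LOAD_FAST_LOAD_FAST y,i → push 120,0. Stack: [120, 0]
BINARY_OP + → 120 + 0 = 120. Stack: [120]
STORE_FAST y → y=120. Stack: []
LOAD_FAST i → push 0. Stack: [0]
LOAD_CONST → push 1. Stack: [0, 1]
BINARY_OP + → 0 + 1 = 1. Stack: [1]
STORE_FAST i → i=1. Stack: []
LOAD_FAST i → push 1. Stack: [1]
LOAD_CONST → push 2. Stack: [1, 2]
COMPARE_OP bool(<) → 1 vs 2 = True. Stack: [True]
POP_JUMP_IF_FALSE → pop True; no jump. Stack: []
LOAD_FAST_LOAD_FAST y,i → push 120,1. Stack: [120, 1]
BINARY_OP + → 120 + 1 = 121. Stack: [121]
STORE_FAST y → y=121. Stack: []
LOAD_FAST i → push 1. Stack: [1]
LOAD_CONST → push 1. Stack: [1, 1]
BINARY_OP + → 1 + 1 = 2. Stack: [2]
STORE_FAST i → i=2. Stack: []
LOAD_FAST i → push 2. Stack: [2]
LOAD_CONST → push 2. Stack: [2, 2]
COMPARE_OP bool(<) → 2 vs 2 = False. Stack: [False]
POP_JUMP_IF_FALSE → pop False; jump. Stack: []
LOAD_FAST y → push 121. Stack: [121]
RETURN_VALUE → return 121.

121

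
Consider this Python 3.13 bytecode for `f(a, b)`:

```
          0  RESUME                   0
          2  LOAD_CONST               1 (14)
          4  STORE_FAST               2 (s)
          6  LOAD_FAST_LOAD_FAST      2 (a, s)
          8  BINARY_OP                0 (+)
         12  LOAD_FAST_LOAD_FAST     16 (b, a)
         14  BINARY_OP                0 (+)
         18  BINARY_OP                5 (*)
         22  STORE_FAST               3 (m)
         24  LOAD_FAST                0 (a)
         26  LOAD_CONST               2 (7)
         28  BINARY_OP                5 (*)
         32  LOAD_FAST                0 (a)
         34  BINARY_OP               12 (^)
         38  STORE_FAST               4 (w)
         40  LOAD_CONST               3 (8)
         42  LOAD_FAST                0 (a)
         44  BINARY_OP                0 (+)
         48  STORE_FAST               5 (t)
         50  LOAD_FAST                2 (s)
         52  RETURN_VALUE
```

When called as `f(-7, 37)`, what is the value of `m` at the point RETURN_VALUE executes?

LOAD_CONST → push 14. Stack: [14]
STORE_FAST s → s=14. Stack: []
LOAD_FAST_LOAD_FAST a,s → push -7,14. Stack: [-7, 14]
BINARY_OP + → -7 + 14 = 7. Stack: [7]
LOAD_FAST_LOAD_FAST b,a → push 37,-7. Stack: [7, 37, -7]
BINARY_OP + → 37 + -7 = 30. Stack: [7, 30]
BINARY_OP * → 7 * 30 = 210. Stack: [210]
STORE_FAST m → m=210. Stack: []
LOAD_FAST a → push -7. Stack: [-7]
LOAD_CONST → push 7. Stack: [-7, 7]
BINARY_OP * → -7 * 7 = -49. Stack: [-49]
LOAD_FAST a → push -7. Stack: [-49, -7]
BINARY_OP ^ → -49 ^ -7 = 54. Stack: [54]
STORE_FAST w → w=54. Stack: []
LOAD_CONST → push 8. Stack: [8]
LOAD_FAST a → push -7. Stack: [8, -7]
BINARY_OP + → 8 + -7 = 1. Stack: [1]
STORE_FAST t → t=1. Stack: []
LOAD_FAST s → push 14. Stack: [14]
RETURN_VALUE → return 14.

210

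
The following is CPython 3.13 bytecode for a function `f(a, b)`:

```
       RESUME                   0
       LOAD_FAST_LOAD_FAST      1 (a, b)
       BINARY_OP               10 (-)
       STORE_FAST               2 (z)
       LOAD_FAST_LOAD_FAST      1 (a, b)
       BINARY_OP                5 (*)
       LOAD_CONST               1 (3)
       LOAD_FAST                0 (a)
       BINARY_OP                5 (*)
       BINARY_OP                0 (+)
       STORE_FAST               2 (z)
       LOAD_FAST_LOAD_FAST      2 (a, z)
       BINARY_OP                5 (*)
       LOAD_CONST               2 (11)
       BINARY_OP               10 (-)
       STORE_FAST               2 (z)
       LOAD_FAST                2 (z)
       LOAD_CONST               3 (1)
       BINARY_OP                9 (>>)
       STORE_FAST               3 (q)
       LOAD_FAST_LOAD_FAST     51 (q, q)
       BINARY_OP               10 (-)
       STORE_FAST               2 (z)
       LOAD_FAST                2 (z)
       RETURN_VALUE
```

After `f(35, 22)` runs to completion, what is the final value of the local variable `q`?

LOAD_FAST_LOAD_FAST a,b → push 35,22. Stack: [35, 22]
BINARY_OP - → 35 - 22 = 13. Stack: [13]
STORE_FAST z → z=13. Stack: []
LOAD_FAST_LOAD_FAST a,b → push 35,22. Stack: [35, 22]
BINARY_OP * → 35 * 22 = 770. Stack: [770]
LOAD_CONST → push 3. Stack: [770, 3]
LOAD_FAST a → push 35. Stack: [770, 3, 35]
BINARY_OP * → 3 * 35 = 105. Stack: [770, 105]
BINARY_OP + → 770 + 105 = 875. Stack: [875]
STORE_FAST z → z=875. Stack: []
LOAD_FAST_LOAD_FAST a,z → push 35,875. Stack: [35, 875]
BINARY_OP * → 35 * 875 = 30625. Stack: [30625]
LOAD_CONST → push 11. Stack: [30625, 11]
BINARY_OP - → 30625 - 11 = 30614. Stack: [30614]
STORE_FAST z → z=30614. Stack: []
LOAD_FAST z → push 30614. Stack: [30614]
LOAD_CONST → push 1. Stack: [30614, 1]
BINARY_OP >> → 30614 >> 1 = 15307. Stack: [15307]
STORE_FAST q → q=15307. Stack: []
LOAD_FAST_LOAD_FAST q,q → push 15307,15307. Stack: [15307, 15307]
BINARY_OP - → 15307 - 15307 = 0. Stack: [0]
STORE_FAST z → z=0. Stack: []
LOAD_FAST z → push 0. Stack: [0]
RETURN_VALUE → return 0.

15307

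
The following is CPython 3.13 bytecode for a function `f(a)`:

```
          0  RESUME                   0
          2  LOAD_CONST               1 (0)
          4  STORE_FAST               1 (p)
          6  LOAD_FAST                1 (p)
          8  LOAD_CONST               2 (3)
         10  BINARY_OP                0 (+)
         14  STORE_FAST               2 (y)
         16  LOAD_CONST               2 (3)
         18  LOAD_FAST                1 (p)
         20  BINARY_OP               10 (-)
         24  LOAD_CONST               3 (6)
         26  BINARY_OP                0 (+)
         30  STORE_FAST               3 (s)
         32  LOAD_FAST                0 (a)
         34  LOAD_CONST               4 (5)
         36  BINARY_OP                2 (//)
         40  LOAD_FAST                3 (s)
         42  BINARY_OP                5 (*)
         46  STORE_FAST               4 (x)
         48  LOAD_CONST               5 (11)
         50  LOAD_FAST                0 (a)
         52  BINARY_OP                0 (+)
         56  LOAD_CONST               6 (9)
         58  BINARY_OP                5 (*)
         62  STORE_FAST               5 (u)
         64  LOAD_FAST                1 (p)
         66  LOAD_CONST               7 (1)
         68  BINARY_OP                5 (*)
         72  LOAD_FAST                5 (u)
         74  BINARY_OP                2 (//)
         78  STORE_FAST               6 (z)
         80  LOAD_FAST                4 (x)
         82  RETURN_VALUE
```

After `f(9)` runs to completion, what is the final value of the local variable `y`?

LOAD_CONST → push 0. Stack: [0]
STORE_FAST p → p=0. Stack: []
LOAD_FAST p → push 0. Stack: [0]
LOAD_CONST → push 3. Stack: [0, 3]
BINARY_OP + → 0 + 3 = 3. Stack: [3]
STORE_FAST y → y=3. Stack: []
LOAD_CONST → push 3. Stack: [3]
LOAD_FAST p → push 0. Stack: [3, 0]
BINARY_OP - → 3 - 0 = 3. Stack: [3]
LOAD_CONST → push 6. Stack: [3, 6]
BINARY_OP + → 3 + 6 = 9. Stack: [9]
STORE_FAST s → s=9. Stack: []
LOAD_FAST a → push 9. Stack: [9]
LOAD_CONST → push 5. Stack: [9, 5]
BINARY_OP // → 9 // 5 = 1. Stack: [1]
LOAD_FAST s → push 9. Stack: [1, 9]
BINARY_OP * → 1 * 9 = 9. Stack: [9]
STORE_FAST x → x=9. Stack: []
LOAD_CONST → push 11. Stack: [11]
LOAD_FAST a → push 9. Stack: [11, 9]
BINARY_OP + → 11 + 9 = 20. Stack: [20]
LOAD_CONST → push 9. Stack: [20, 9]
BINARY_OP * → 20 * 9 = 180. Stack: [180]
STORE_FAST u → u=180. Stack: []
LOAD_FAST p → push 0. Stack: [0]
LOAD_CONST → push 1. Stack: [0, 1]
BINARY_OP * → 0 * 1 = 0. Stack: [0]
LOAD_FAST u → push 180. Stack: [0, 180]
BINARY_OP // → 0 // 180 = 0. Stack: [0]
STORE_FAST z → z=0. Stack: []
LOAD_FAST x → push 9. Stack: [9]
RETURN_VALUE → return 9.

3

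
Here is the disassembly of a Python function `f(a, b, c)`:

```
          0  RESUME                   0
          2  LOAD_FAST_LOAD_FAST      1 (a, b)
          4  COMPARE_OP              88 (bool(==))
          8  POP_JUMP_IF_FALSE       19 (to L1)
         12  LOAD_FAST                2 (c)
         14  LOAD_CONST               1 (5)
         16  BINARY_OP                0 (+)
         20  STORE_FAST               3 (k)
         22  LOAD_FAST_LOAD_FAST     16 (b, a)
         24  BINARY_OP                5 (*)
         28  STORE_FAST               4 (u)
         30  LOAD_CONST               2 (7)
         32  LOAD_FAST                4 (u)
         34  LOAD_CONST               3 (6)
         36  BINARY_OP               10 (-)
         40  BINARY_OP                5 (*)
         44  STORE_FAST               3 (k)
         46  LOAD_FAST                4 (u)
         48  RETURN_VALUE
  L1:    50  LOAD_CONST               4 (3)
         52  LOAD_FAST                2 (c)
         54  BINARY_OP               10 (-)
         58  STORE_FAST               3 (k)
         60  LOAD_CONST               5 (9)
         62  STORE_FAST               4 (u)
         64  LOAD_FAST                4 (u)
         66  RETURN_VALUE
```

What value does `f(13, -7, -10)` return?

9

LOAD_FAST_LOAD_FAST a,b → push 13,-7. Stack: [13, -7]
COMPARE_OP bool(==) → 13 vs -7 = False. Stack: [False]
POP_JUMP_IF_FALSE → pop False; jump. Stack: []
LOAD_CONST → push 3. Stack: [3]
LOAD_FAST c → push -10. Stack: [3, -10]
BINARY_OP - → 3 - -10 = 13. Stack: [13]
STORE_FAST k → k=13. Stack: []
LOAD_CONST → push 9. Stack: [9]
STORE_FAST u → u=9. Stack: []
LOAD_FAST u → push 9. Stack: [9]
RETURN_VALUE → return 9.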